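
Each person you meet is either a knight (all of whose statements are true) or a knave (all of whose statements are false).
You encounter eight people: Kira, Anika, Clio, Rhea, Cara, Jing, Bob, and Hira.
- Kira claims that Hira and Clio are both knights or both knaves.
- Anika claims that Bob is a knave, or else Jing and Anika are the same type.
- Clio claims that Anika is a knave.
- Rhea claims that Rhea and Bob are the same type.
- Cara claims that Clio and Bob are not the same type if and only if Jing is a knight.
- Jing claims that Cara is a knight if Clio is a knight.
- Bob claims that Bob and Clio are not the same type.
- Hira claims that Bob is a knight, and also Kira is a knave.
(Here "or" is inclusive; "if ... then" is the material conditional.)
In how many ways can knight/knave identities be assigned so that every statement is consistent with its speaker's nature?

Consistent assignments:
  Kira=knight, Anika=knight, Clio=knave, Rhea=knight, Cara=knight, Jing=knight, Bob=knight, Hira=knave
  Kira=knight, Anika=knight, Clio=knave, Rhea=knave, Cara=knight, Jing=knight, Bob=knight, Hira=knave
  Kira=knave, Anika=knight, Clio=knave, Rhea=knight, Cara=knight, Jing=knight, Bob=knight, Hira=knight
  Kira=knave, Anika=knight, Clio=knave, Rhea=knave, Cara=knight, Jing=knight, Bob=knight, Hira=knight

4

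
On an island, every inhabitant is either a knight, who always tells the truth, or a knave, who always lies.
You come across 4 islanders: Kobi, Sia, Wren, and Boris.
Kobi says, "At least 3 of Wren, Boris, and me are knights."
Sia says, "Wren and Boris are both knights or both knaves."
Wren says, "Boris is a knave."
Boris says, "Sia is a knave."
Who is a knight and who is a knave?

Kobi is a knave, Sia is a knave, Wren is a knave, and Boris is a knight.

Suppose Kobi is a knight. Then Kobi's statement "at least 3 of Wren, Boris, and me are knights" would have to be true. Checking the 8 ways to assign the others, none is consistent with every speaker.
(For instance, with Sia=knave, Wren=knave, Boris=knight, Kobi's claim "at least 3 of Wren, Boris, and me are knights" comes out false where it would need to be true.)
So Kobi must be a knave, making "at least 3 of Wren, Boris, and me are knights" false. Taking Kobi=knave, Sia=knave, Wren=knave, Boris=knight, each remaining statement checks out:
  Sia (knave): "Wren and Boris are both knights or both knaves" — false. ✓
  Wren (knave): "Boris is a knave" — false. ✓
  Boris (knight): "Sia is a knave" — true. ✓
This is the unique consistent assignment.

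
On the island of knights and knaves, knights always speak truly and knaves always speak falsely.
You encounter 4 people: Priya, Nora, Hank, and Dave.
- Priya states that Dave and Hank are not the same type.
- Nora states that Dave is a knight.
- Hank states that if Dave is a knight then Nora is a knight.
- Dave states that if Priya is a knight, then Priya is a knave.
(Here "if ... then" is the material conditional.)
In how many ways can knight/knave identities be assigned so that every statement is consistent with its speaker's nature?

2

Consistent assignments:
  Priya=knight, Nora=knave, Hank=knight, Dave=knave
  Priya=knave, Nora=knight, Hank=knight, Dave=knight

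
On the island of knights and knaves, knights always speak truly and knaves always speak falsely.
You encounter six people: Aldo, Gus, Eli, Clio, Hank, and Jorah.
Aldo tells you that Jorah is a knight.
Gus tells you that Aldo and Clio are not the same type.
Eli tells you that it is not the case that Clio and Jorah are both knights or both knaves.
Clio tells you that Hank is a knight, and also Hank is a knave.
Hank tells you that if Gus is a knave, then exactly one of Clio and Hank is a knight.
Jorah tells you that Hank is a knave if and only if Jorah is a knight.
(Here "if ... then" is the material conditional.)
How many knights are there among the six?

0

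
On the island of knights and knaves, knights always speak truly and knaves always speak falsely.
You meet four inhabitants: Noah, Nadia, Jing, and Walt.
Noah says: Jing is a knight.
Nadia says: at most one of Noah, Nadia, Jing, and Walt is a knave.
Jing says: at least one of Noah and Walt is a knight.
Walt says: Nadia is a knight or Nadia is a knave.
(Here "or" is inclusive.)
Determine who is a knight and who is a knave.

Noah is a knight, Nadia is a knight, Jing is a knight, and Walt is a knight.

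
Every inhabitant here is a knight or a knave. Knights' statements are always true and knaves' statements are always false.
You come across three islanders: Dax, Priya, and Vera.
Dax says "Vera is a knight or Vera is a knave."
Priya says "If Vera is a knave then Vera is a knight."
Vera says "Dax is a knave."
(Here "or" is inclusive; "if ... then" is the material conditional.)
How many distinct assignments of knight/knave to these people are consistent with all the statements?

1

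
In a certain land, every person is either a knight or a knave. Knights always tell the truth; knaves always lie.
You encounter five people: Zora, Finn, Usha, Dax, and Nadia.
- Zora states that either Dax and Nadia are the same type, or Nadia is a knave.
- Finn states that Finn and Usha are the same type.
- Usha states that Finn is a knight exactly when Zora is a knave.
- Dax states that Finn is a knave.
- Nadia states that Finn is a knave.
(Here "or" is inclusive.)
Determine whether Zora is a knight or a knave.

Consistent assignments: {Zora=knight, Finn=knave, Usha=knight, Dax=knight, Nadia=knight}
In every consistent assignment, Zora is a knight.

Zora is a knight.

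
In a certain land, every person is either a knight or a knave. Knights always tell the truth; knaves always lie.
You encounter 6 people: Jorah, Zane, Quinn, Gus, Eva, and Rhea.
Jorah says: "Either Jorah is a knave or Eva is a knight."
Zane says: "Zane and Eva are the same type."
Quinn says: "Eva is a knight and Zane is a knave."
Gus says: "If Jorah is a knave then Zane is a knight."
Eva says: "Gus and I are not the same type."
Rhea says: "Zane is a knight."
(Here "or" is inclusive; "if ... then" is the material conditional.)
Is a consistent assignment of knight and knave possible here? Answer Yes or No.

No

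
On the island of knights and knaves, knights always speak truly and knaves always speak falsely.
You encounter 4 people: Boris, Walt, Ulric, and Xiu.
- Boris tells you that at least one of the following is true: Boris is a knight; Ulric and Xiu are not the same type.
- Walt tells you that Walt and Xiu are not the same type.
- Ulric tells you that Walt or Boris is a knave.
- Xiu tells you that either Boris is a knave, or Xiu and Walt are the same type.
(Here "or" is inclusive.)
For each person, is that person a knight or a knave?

Since Boris is a knight, "at least one of the following is true: Boris is a knight; Ulric and Xiu are not the same type" needs to be True, which holds.
Walt is a knight, so "Walt and Xiu are not the same type" must be True — and it is.
Ulric is a knave, and the claim "Walt or Boris is a knave" is indeed false.
Since Xiu is a knave, "either Boris is a knave, or Xiu and Walt are the same type" needs to be false, which holds.

Boris is a knight, Walt is a knight, Ulric is a knave, and Xiu is a knave.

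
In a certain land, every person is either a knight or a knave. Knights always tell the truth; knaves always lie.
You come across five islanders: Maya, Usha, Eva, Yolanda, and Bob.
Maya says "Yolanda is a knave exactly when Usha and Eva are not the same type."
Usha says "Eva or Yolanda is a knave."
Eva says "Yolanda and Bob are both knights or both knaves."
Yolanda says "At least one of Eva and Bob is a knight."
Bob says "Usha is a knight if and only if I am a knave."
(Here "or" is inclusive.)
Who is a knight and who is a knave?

As a knave, Maya's statement "Yolanda is a knave exactly when Usha and Eva are not the same type" should be false; it is.
Usha is a knave, and the claim "Eva or Yolanda is a knave" is indeed false.
Eva (knight): "Yolanda and Bob are both knights or both knaves" — True. ✓
Yolanda is a knight; "at least one of Eva and Bob is a knight" is True, as required.
Bob (knight): "Usha is a knight if and only if I am a knave" — True. ✓

Maya is a knave, Usha is a knave, Eva is a knight, Yolanda is a knight, and Bob is a knight.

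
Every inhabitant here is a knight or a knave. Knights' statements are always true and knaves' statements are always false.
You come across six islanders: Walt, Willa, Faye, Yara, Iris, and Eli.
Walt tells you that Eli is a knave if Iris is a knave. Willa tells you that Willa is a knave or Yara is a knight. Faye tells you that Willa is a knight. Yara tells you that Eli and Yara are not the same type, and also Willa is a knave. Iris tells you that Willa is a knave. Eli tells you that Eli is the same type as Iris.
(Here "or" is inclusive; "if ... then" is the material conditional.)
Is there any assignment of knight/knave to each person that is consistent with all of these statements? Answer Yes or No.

No

Checking all 64 assignments, each has at least one speaker whose statement's truth value contradicts their type.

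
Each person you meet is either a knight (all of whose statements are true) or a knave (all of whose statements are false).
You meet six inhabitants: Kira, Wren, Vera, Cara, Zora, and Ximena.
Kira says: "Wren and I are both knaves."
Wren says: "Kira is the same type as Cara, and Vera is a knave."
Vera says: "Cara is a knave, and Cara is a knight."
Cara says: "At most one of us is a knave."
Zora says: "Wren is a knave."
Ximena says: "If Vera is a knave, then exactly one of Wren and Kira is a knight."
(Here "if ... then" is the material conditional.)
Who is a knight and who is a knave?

Kira is a knave; "Wren and I are both knaves" is False, as required.
Wren (knight): "Kira is the same type as Cara, and Vera is a knave" — true. ✓
Vera is a knave, and the claim "Cara is a knave, and Cara is a knight" is indeed False.
Since Cara is a knave, "at most one of us is a knave" needs to be False, which holds.
Zora is a knave, so "Wren is a knave" must be False — and it is.
Ximena is a knight; "if Vera is a knave, then exactly one of Wren and Kira is a knight" is true, as required.

Kira is a knave, Wren is a knight, Vera is a knave, Cara is a knave, Zora is a knave, and Ximena is a knight.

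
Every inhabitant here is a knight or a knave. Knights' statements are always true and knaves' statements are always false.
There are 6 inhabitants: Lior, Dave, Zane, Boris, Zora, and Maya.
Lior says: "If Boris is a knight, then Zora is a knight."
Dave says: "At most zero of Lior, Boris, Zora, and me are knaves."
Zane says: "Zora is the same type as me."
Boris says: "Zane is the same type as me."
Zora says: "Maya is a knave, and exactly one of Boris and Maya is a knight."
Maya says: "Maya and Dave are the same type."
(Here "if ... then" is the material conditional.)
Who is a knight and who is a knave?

Knights: Lior, Dave, Zane, Boris, and Zora. Knaves: Maya.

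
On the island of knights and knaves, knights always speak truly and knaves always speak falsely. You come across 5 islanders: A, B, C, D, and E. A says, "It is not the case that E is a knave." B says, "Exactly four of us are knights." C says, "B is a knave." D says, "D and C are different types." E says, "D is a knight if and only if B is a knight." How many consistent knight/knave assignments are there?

1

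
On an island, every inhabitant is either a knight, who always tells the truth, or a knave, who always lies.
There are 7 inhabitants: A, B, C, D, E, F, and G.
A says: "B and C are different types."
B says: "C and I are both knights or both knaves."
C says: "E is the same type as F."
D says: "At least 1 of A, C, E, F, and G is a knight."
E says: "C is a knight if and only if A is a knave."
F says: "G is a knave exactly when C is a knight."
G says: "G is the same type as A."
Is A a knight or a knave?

A is a knight.

Consistent assignments: {A=knight, B=knave, C=knight, D=knight, E=knave, F=knave, G=knight}
In every consistent assignment, A is a knight.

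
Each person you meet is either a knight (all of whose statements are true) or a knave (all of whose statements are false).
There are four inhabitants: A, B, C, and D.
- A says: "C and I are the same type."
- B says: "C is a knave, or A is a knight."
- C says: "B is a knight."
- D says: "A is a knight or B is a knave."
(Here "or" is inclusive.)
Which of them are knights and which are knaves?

Knights: A, B, C, and D. Knaves: none.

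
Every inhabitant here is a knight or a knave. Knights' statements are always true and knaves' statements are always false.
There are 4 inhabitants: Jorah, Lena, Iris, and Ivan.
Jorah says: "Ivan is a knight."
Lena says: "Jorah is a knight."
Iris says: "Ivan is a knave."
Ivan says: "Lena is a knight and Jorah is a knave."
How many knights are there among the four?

The unique consistent assignment is Jorah=knave, Lena=knave, Iris=knight, Ivan=knave.
That has 1 knight.

1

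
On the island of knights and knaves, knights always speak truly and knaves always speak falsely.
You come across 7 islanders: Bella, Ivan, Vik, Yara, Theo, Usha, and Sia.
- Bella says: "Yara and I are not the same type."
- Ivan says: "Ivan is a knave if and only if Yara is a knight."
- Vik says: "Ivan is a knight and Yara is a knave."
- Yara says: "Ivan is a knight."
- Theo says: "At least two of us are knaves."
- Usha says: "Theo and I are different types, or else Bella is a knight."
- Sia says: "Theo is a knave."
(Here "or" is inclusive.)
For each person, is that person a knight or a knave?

Bella is a knight, Ivan is a knave, Vik is a knave, Yara is a knave, Theo is a knight, Usha is a knight, and Sia is a knave.

As a knight, Bella's statement "Yara and I are not the same type" should be true; it is.
Ivan is a knave; "Ivan is a knave if and only if Yara is a knight" is false, as required.
Vik is a knave; "Ivan is a knight and Yara is a knave" is false, as required.
Since Yara is a knave, "Ivan is a knight" needs to be false, which holds.
Theo is a knight, so "at least two of us are knaves" must be true — and it is.
As a knight, Usha's statement "Theo and I are different types, or else Bella is a knight" should be true; it is.
As a knave, Sia's statement "Theo is a knave" should be false; it is.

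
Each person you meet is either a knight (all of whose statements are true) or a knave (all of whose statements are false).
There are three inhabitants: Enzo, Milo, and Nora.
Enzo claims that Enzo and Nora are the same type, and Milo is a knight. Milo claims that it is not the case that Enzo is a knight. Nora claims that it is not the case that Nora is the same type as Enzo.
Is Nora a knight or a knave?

Nora is a knight.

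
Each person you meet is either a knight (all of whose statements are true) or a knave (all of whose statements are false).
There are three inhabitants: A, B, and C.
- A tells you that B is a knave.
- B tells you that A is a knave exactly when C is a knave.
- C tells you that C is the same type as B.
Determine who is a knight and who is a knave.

A is a knave; "B is a knave" is False, as required.
B (knight): "A is a knave exactly when C is a knave" — True. ✓
C (knave): "C is the same type as B" — False. ✓

Knights: B. Knaves: A and C.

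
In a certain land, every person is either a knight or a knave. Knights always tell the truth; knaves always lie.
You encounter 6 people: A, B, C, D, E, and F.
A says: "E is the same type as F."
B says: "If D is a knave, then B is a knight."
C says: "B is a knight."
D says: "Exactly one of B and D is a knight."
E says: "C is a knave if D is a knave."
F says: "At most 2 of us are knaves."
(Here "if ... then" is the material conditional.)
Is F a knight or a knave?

F is a knave.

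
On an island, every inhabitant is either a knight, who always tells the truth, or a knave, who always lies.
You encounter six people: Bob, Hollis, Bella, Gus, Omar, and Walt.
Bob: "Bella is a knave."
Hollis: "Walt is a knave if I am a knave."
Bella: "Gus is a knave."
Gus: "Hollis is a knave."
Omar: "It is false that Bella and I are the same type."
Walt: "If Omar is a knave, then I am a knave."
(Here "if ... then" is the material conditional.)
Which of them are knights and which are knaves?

Knights: Bob, Gus, Omar, and Walt. Knaves: Hollis and Bella.

Bob is a knight; "Bella is a knave" is True, as required.
Since Hollis is a knave, "Walt is a knave if I am a knave" needs to be false, which holds.
Since Bella is a knave, "Gus is a knave" needs to be false, which holds.
Gus is a knight, so "Hollis is a knave" must be True — and it is.
Omar is a knight, so "it is false that Bella and I are the same type" must be True — and it is.
Walt is a knight, and the claim "if Omar is a knave, then I am a knave" is indeed True.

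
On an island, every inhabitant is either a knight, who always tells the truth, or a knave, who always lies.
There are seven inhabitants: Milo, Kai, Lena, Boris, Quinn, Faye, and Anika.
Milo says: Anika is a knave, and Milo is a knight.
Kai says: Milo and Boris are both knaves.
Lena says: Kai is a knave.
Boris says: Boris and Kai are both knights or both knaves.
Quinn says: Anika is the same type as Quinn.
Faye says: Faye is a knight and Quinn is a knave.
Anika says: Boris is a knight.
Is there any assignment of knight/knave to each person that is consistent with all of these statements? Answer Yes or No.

No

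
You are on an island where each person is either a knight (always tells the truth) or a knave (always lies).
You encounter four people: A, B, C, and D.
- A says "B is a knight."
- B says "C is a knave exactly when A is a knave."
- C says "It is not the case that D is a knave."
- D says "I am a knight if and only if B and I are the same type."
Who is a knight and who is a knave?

A (knight): "B is a knight" — true. ✓
B (knight): "C is a knave exactly when A is a knave" — true. ✓
C is a knight; "it is not the case that D is a knave" is true, as required.
D is a knight; "I am a knight if and only if B and I are the same type" is true, as required.

A is a knight, B is a knight, C is a knight, and D is a knight.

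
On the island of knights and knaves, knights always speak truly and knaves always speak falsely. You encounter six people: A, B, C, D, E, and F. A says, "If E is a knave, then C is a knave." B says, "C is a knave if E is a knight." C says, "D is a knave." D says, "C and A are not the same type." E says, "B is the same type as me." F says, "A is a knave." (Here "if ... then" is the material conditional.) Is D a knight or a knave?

D is a knight.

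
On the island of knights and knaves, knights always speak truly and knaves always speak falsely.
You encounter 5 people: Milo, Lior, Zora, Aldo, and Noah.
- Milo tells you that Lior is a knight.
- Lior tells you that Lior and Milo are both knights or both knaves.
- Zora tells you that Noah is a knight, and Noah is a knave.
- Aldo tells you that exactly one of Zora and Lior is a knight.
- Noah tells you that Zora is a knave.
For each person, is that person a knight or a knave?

Milo is a knight, Lior is a knight, Zora is a knave, Aldo is a knight, and Noah is a knight.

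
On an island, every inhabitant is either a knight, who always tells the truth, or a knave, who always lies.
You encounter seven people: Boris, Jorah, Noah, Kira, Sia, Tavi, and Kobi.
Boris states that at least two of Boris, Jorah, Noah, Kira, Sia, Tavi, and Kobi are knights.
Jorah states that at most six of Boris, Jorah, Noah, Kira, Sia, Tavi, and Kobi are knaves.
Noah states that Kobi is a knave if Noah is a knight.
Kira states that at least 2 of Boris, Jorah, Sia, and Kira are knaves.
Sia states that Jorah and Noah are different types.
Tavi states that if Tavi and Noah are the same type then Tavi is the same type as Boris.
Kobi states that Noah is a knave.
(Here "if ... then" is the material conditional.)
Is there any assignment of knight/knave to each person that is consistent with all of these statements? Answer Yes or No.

No

Checking all 128 assignments, each has at least one speaker whose statement's truth value contradicts their type.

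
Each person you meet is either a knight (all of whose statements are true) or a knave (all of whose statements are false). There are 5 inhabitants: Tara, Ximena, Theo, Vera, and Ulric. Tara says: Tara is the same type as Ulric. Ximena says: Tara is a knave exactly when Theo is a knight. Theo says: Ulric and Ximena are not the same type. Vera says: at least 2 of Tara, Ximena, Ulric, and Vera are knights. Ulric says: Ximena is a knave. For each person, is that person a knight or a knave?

Tara is a knight, Ximena is a knave, Theo is a knight, Vera is a knight, and Ulric is a knight.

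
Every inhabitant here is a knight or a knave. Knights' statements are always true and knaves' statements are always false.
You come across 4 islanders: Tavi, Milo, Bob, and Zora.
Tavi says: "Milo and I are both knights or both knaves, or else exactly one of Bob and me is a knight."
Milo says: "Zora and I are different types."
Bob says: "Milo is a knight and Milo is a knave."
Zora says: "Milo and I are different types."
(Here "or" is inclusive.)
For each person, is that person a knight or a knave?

Tavi is a knight, Milo is a knave, Bob is a knave, and Zora is a knave.

Suppose Tavi is a knave. Then Tavi's statement "Milo and I are both knights or both knaves, or else exactly one of Bob and me is a knight" would have to be false. Checking the 8 ways to assign the others, none is consistent with every speaker.
(For instance, with Milo=knave, Bob=knave, Zora=knave, Tavi's claim "Milo and I are both knights or both knaves, or else exactly one of Bob and me is a knight" comes out true where it would need to be false.)
So Tavi must be a knight, making "Milo and I are both knights or both knaves, or else exactly one of Bob and me is a knight" true. Taking Tavi=knight, Milo=knave, Bob=knave, Zora=knave, each remaining statement checks out:
  Milo (knave): "Zora and I are different types" — false. ✓
  Bob (knave): "Milo is a knight and Milo is a knave" — false. ✓
  Zora (knave): "Milo and I are different types" — false. ✓
This is the unique consistent assignment.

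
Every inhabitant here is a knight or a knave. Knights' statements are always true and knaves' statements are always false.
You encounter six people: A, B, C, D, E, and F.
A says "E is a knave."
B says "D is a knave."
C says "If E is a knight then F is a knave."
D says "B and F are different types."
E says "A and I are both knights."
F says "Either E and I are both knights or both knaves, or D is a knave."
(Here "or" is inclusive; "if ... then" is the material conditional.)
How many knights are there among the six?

4

The unique consistent assignment is A=knight, B=knight, C=knight, D=knave, E=knave, F=knight.
That has 4 knights.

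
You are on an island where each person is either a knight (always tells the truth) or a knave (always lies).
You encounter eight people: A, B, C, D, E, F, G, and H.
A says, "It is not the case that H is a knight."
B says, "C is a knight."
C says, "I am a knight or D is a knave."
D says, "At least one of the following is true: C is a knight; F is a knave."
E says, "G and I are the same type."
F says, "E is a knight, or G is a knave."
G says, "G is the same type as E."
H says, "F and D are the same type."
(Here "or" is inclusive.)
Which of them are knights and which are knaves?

A (knave): "it is not the case that H is a knight" — false. ✓
B is a knight; "C is a knight" is true, as required.
C (knight): "I am a knight or D is a knave" — true. ✓
D is a knight, and the claim "at least one of the following is true: C is a knight; F is a knave" is indeed true.
E (knight): "G and I are the same type" — true. ✓
F (knight): "E is a knight, or G is a knave" — true. ✓
G is a knight, and the claim "G is the same type as E" is indeed true.
H (knight): "F and D are the same type" — true. ✓

A is a knave, B is a knight, C is a knight, D is a knight, E is a knight, F is a knight, G is a knight, and H is a knight.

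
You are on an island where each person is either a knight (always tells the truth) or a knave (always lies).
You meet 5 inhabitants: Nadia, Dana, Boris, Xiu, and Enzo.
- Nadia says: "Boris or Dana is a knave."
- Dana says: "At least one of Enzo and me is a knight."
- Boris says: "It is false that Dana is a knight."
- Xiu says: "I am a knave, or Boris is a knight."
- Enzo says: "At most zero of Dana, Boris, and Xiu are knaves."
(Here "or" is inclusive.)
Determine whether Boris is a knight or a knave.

Consistent assignments: {Nadia=knight, Dana=knave, Boris=knight, Xiu=knight, Enzo=knave}
In every consistent assignment, Boris is a knight.

Boris is a knight.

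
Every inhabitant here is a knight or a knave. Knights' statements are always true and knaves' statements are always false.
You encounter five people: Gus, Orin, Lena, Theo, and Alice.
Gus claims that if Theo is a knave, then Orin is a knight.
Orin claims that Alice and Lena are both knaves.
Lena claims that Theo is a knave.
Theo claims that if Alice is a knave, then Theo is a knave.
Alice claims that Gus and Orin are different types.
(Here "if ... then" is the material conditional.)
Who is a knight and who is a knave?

Gus (knight): "if Theo is a knave, then Orin is a knight" — true. ✓
Orin is a knave, and the claim "Alice and Lena are both knaves" is indeed False.
Lena is a knave, so "Theo is a knave" must be False — and it is.
Theo is a knight, and the claim "if Alice is a knave, then Theo is a knave" is indeed true.
Alice is a knight, and the claim "Gus and Orin are different types" is indeed true.

Knights: Gus, Theo, and Alice. Knaves: Orin and Lena.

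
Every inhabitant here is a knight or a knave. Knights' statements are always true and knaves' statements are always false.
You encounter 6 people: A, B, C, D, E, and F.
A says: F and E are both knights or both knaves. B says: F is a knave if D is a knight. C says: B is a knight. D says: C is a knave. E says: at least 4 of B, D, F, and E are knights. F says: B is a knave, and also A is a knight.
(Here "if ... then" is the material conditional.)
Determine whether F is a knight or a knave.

F is a knave.

Consistent assignments: {A=knight, B=knight, C=knight, D=knave, E=knave, F=knave}
In every consistent assignment, F is a knave.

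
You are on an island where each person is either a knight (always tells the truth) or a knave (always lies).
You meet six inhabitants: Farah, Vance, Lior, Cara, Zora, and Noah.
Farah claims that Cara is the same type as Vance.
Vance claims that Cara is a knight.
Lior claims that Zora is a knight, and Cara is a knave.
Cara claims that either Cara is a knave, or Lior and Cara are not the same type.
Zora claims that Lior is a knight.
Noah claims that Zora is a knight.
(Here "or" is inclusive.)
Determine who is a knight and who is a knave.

Farah is a knight, and the claim "Cara is the same type as Vance" is indeed true.
Vance is a knight, and the claim "Cara is a knight" is indeed true.
Lior (knave): "Zora is a knight, and Cara is a knave" — false. ✓
Since Cara is a knight, "either Cara is a knave, or Lior and Cara are not the same type" needs to be true, which holds.
Zora is a knave; "Lior is a knight" is false, as required.
As a knave, Noah's statement "Zora is a knight" should be false; it is.

Farah is a knight, Vance is a knight, Lior is a knave, Cara is a knight, Zora is a knave, and Noah is a knave.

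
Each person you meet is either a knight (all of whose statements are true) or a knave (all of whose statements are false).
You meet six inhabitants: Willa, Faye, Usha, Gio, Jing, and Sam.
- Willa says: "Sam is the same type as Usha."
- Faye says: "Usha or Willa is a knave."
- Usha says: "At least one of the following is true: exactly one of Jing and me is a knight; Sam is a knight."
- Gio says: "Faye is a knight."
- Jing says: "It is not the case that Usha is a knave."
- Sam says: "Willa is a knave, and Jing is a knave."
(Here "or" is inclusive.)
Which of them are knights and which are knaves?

Knights: Willa, Faye, and Gio. Knaves: Usha, Jing, and Sam.

Willa is a knight; "Sam is the same type as Usha" is true, as required.
Since Faye is a knight, "Usha or Willa is a knave" needs to be true, which holds.
Usha (knave): "at least one of the following is true: exactly one of Jing and me is a knight; Sam is a knight" — False. ✓
Since Gio is a knight, "Faye is a knight" needs to be true, which holds.
Since Jing is a knave, "it is not the case that Usha is a knave" needs to be False, which holds.
Sam is a knave, and the claim "Willa is a knave, and Jing is a knave" is indeed False.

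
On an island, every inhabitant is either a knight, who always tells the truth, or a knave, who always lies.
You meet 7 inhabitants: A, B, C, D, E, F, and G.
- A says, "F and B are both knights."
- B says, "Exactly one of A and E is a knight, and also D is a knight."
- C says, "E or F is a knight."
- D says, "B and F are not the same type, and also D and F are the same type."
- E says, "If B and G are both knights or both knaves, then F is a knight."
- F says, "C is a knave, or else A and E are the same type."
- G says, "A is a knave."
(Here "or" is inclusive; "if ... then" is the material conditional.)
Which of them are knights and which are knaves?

A is a knave, B is a knave, C is a knight, D is a knave, E is a knight, F is a knave, and G is a knight.

As a knave, A's statement "F and B are both knights" should be false; it is.
Since B is a knave, "exactly one of A and E is a knight, and also D is a knight" needs to be false, which holds.
C is a knight, so "E or F is a knight" must be True — and it is.
D is a knave, so "B and F are not the same type, and also D and F are the same type" must be false — and it is.
Since E is a knight, "if B and G are both knights or both knaves, then F is a knight" needs to be True, which holds.
Since F is a knave, "C is a knave, or else A and E are the same type" needs to be false, which holds.
G is a knight, and the claim "A is a knave" is indeed True.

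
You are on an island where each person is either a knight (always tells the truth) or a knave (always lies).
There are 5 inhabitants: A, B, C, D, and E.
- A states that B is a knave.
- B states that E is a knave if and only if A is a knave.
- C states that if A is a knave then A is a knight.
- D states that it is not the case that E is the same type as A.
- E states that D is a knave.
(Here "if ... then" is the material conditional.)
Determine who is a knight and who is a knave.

A is a knight, B is a knave, C is a knight, D is a knight, and E is a knave.

A (knight): "B is a knave" — True. ✓
Since B is a knave, "E is a knave if and only if A is a knave" needs to be false, which holds.
C is a knight, so "if A is a knave then A is a knight" must be True — and it is.
As a knight, D's statement "it is not the case that E is the same type as A" should be True; it is.
E is a knave, and the claim "D is a knave" is indeed false.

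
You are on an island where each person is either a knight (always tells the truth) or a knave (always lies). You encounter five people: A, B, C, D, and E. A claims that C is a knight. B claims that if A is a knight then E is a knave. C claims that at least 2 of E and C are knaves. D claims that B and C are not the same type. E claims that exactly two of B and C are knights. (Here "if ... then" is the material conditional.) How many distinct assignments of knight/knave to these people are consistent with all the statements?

0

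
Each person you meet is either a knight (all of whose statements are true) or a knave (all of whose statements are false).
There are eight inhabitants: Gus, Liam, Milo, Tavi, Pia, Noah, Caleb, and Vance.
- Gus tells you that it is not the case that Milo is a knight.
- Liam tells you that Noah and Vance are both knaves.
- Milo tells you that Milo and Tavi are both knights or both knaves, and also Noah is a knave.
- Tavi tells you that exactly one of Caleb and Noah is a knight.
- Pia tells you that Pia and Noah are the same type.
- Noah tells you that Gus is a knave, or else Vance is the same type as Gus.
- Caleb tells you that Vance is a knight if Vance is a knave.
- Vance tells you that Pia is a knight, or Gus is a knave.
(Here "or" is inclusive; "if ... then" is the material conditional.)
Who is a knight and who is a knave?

As a knight, Gus's statement "it is not the case that Milo is a knight" should be true; it is.
Liam is a knave, and the claim "Noah and Vance are both knaves" is indeed false.
Milo is a knave, so "Milo and Tavi are both knights or both knaves, and also Noah is a knave" must be false — and it is.
Tavi (knave): "exactly one of Caleb and Noah is a knight" — false. ✓
Since Pia is a knight, "Pia and Noah are the same type" needs to be true, which holds.
Noah is a knight; "Gus is a knave, or else Vance is the same type as Gus" is true, as required.
Caleb is a knight, and the claim "Vance is a knight if Vance is a knave" is indeed true.
Vance is a knight, and the claim "Pia is a knight, or Gus is a knave" is indeed true.

Gus is a knight, Liam is a knave, Milo is a knave, Tavi is a knave, Pia is a knight, Noah is a knight, Caleb is a knight, and Vance is a knight.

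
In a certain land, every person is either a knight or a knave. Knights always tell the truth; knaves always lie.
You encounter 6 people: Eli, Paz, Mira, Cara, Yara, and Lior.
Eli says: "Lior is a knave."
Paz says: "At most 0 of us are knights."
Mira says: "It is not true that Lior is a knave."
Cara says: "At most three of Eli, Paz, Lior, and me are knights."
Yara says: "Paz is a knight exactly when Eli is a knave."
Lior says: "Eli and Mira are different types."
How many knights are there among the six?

3

The unique consistent assignment is Eli=knave, Paz=knave, Mira=knight, Cara=knight, Yara=knave, Lior=knight.
That has 3 knights.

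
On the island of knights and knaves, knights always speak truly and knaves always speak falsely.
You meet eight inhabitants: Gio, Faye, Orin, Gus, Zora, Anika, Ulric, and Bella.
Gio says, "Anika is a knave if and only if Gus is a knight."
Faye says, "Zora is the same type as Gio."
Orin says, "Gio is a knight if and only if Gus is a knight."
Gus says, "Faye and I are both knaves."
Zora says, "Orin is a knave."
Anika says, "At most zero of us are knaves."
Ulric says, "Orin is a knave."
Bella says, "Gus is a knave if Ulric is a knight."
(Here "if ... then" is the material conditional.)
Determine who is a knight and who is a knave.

Gio is a knave, Faye is a knight, Orin is a knight, Gus is a knave, Zora is a knave, Anika is a knave, Ulric is a knave, and Bella is a knight.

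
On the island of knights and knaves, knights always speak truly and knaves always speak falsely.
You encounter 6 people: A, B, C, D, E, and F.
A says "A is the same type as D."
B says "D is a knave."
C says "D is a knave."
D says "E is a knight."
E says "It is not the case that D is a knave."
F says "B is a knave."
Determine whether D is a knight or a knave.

D is a knight.

Consistent assignments: {A=knight, B=knave, C=knave, D=knight, E=knight, F=knight}; {A=knave, B=knave, C=knave, D=knight, E=knight, F=knight}
In every consistent assignment, D is a knight.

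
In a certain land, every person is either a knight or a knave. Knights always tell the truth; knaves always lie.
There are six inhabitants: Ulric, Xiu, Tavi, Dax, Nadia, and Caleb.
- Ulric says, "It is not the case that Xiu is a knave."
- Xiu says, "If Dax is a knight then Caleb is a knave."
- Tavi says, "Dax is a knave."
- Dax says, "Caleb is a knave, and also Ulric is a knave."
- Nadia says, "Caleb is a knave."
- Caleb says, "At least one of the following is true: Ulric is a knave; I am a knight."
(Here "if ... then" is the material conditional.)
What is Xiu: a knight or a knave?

Xiu is a knight.

Consistent assignments: {Ulric=knight, Xiu=knight, Tavi=knight, Dax=knave, Nadia=knight, Caleb=knave}; {Ulric=knight, Xiu=knight, Tavi=knight, Dax=knave, Nadia=knave, Caleb=knight}
In every consistent assignment, Xiu is a knight.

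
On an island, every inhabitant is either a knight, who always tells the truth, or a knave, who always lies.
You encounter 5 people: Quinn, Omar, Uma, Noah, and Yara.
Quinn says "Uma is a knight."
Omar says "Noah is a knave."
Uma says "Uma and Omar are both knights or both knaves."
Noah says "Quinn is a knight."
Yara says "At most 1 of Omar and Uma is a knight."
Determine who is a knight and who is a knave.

Quinn is a knave, Omar is a knight, Uma is a knave, Noah is a knave, and Yara is a knight.

Quinn is a knave, and the claim "Uma is a knight" is indeed False.
Omar is a knight, so "Noah is a knave" must be True — and it is.
Uma (knave): "Uma and Omar are both knights or both knaves" — False. ✓
Noah (knave): "Quinn is a knight" — False. ✓
Since Yara is a knight, "at most 1 of Omar and Uma is a knight" needs to be True, which holds.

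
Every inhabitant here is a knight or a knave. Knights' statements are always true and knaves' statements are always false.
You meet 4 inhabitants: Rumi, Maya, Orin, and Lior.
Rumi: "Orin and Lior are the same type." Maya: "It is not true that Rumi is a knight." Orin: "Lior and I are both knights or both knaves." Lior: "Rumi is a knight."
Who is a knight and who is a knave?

Rumi is a knight, Maya is a knave, Orin is a knight, and Lior is a knight.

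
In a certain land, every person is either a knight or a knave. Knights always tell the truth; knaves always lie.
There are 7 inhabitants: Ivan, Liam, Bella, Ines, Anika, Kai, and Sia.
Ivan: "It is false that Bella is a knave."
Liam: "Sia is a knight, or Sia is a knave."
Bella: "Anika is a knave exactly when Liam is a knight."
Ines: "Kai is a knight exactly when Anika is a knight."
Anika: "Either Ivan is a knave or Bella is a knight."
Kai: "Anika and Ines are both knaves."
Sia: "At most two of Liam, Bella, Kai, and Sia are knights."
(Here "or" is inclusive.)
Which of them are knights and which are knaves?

Ivan is a knave, Liam is a knight, Bella is a knave, Ines is a knave, Anika is a knight, Kai is a knave, and Sia is a knight.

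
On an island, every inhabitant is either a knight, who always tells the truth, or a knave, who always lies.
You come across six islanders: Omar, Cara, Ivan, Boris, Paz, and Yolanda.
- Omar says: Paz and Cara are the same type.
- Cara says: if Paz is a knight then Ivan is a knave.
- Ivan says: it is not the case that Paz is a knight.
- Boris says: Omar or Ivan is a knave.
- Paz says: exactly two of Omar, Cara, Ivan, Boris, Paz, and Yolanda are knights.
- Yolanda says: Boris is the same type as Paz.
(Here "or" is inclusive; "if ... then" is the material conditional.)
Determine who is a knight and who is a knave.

Omar is a knave, Cara is a knight, Ivan is a knight, Boris is a knight, Paz is a knave, and Yolanda is a knave.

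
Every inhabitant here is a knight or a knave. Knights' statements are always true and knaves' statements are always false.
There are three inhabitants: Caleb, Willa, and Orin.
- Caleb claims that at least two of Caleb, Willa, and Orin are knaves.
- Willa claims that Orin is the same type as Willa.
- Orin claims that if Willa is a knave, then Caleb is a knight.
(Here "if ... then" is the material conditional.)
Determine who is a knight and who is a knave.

As a knave, Caleb's statement "at least two of Caleb, Willa, and Orin are knaves" should be False; it is.
Willa is a knight, so "Orin is the same type as Willa" must be True — and it is.
Orin is a knight, and the claim "if Willa is a knave, then Caleb is a knight" is indeed True.

Knights: Willa and Orin. Knaves: Caleb.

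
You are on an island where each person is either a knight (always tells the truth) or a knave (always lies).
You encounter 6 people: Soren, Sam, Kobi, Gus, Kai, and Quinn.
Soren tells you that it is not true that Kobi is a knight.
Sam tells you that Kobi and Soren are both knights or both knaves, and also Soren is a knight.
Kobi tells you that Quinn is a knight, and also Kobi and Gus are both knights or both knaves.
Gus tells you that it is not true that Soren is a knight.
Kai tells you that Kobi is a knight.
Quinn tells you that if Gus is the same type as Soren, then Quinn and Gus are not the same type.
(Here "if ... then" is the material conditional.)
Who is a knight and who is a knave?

Soren is a knave, Sam is a knave, Kobi is a knight, Gus is a knight, Kai is a knight, and Quinn is a knight.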